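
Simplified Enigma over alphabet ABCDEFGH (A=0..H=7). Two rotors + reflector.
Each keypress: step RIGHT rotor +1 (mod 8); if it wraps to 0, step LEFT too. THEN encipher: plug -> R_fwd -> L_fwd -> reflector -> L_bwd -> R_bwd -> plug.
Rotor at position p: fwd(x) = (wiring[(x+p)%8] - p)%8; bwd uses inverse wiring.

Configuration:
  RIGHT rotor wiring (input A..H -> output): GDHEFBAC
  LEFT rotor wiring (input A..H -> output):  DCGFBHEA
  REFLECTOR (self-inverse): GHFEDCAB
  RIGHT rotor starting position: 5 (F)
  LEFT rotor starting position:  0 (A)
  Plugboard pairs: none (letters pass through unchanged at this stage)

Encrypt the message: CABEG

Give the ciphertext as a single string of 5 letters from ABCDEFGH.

Answer: FHDBC

Derivation:
Char 1 ('C'): step: R->6, L=0; C->plug->C->R->A->L->D->refl->E->L'->G->R'->F->plug->F
Char 2 ('A'): step: R->7, L=0; A->plug->A->R->D->L->F->refl->C->L'->B->R'->H->plug->H
Char 3 ('B'): step: R->0, L->1 (L advanced); B->plug->B->R->D->L->A->refl->G->L'->E->R'->D->plug->D
Char 4 ('E'): step: R->1, L=1; E->plug->E->R->A->L->B->refl->H->L'->G->R'->B->plug->B
Char 5 ('G'): step: R->2, L=1; G->plug->G->R->E->L->G->refl->A->L'->D->R'->C->plug->C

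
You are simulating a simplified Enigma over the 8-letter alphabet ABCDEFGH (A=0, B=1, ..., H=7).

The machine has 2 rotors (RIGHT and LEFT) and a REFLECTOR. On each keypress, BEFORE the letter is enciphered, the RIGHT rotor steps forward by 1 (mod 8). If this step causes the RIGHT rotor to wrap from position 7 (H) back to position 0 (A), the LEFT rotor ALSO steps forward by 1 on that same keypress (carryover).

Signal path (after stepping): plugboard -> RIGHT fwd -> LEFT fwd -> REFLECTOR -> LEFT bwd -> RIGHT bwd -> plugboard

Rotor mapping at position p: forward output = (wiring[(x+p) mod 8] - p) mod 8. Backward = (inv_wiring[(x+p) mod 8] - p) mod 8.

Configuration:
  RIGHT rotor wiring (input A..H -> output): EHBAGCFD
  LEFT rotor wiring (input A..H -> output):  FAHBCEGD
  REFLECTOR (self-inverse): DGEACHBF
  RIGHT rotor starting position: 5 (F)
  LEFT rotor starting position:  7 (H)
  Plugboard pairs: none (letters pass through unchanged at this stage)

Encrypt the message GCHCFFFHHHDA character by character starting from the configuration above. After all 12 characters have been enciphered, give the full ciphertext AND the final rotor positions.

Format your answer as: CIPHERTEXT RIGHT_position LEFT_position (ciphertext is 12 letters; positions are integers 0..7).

Char 1 ('G'): step: R->6, L=7; G->plug->G->R->A->L->E->refl->C->L'->E->R'->H->plug->H
Char 2 ('C'): step: R->7, L=7; C->plug->C->R->A->L->E->refl->C->L'->E->R'->A->plug->A
Char 3 ('H'): step: R->0, L->0 (L advanced); H->plug->H->R->D->L->B->refl->G->L'->G->R'->E->plug->E
Char 4 ('C'): step: R->1, L=0; C->plug->C->R->H->L->D->refl->A->L'->B->R'->E->plug->E
Char 5 ('F'): step: R->2, L=0; F->plug->F->R->B->L->A->refl->D->L'->H->R'->A->plug->A
Char 6 ('F'): step: R->3, L=0; F->plug->F->R->B->L->A->refl->D->L'->H->R'->C->plug->C
Char 7 ('F'): step: R->4, L=0; F->plug->F->R->D->L->B->refl->G->L'->G->R'->B->plug->B
Char 8 ('H'): step: R->5, L=0; H->plug->H->R->B->L->A->refl->D->L'->H->R'->D->plug->D
Char 9 ('H'): step: R->6, L=0; H->plug->H->R->E->L->C->refl->E->L'->F->R'->B->plug->B
Char 10 ('H'): step: R->7, L=0; H->plug->H->R->G->L->G->refl->B->L'->D->R'->G->plug->G
Char 11 ('D'): step: R->0, L->1 (L advanced); D->plug->D->R->A->L->H->refl->F->L'->F->R'->G->plug->G
Char 12 ('A'): step: R->1, L=1; A->plug->A->R->G->L->C->refl->E->L'->H->R'->C->plug->C
Final: ciphertext=HAEEACBDBGGC, RIGHT=1, LEFT=1

Answer: HAEEACBDBGGC 1 1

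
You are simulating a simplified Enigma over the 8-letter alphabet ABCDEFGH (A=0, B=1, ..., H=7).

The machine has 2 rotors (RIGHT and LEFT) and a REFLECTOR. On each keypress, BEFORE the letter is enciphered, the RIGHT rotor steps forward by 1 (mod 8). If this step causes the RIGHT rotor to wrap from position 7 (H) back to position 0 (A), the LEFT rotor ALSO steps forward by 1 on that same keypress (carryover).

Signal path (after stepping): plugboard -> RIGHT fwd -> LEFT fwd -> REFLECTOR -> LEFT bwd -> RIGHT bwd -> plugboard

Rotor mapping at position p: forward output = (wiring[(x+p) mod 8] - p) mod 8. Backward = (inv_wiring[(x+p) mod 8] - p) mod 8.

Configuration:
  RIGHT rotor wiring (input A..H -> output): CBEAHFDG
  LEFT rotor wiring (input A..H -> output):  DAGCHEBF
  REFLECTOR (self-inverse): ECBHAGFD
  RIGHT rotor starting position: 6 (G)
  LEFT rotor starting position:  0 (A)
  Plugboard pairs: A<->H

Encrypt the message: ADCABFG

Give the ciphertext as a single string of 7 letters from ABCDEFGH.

Answer: FCFHDEC

Derivation:
Char 1 ('A'): step: R->7, L=0; A->plug->H->R->E->L->H->refl->D->L'->A->R'->F->plug->F
Char 2 ('D'): step: R->0, L->1 (L advanced); D->plug->D->R->A->L->H->refl->D->L'->E->R'->C->plug->C
Char 3 ('C'): step: R->1, L=1; C->plug->C->R->H->L->C->refl->B->L'->C->R'->F->plug->F
Char 4 ('A'): step: R->2, L=1; A->plug->H->R->H->L->C->refl->B->L'->C->R'->A->plug->H
Char 5 ('B'): step: R->3, L=1; B->plug->B->R->E->L->D->refl->H->L'->A->R'->D->plug->D
Char 6 ('F'): step: R->4, L=1; F->plug->F->R->F->L->A->refl->E->L'->G->R'->E->plug->E
Char 7 ('G'): step: R->5, L=1; G->plug->G->R->D->L->G->refl->F->L'->B->R'->C->plug->C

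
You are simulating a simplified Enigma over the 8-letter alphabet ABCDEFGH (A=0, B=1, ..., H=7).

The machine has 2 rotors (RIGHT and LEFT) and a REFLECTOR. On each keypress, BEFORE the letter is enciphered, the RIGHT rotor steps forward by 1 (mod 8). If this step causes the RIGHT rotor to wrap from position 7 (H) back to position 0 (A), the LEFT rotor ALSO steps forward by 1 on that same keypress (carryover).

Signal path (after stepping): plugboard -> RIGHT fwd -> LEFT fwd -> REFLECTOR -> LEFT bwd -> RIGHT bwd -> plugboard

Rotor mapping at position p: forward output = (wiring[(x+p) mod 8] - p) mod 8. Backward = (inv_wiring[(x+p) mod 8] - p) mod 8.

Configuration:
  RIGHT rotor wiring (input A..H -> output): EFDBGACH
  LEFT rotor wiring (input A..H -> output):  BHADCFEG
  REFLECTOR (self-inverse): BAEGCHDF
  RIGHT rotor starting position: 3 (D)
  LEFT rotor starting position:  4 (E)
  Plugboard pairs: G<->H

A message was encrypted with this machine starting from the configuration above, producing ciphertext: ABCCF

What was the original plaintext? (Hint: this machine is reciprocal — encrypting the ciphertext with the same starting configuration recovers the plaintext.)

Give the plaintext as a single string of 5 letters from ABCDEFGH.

Answer: FEFGH

Derivation:
Char 1 ('A'): step: R->4, L=4; A->plug->A->R->C->L->A->refl->B->L'->B->R'->F->plug->F
Char 2 ('B'): step: R->5, L=4; B->plug->B->R->F->L->D->refl->G->L'->A->R'->E->plug->E
Char 3 ('C'): step: R->6, L=4; C->plug->C->R->G->L->E->refl->C->L'->D->R'->F->plug->F
Char 4 ('C'): step: R->7, L=4; C->plug->C->R->G->L->E->refl->C->L'->D->R'->H->plug->G
Char 5 ('F'): step: R->0, L->5 (L advanced); F->plug->F->R->A->L->A->refl->B->L'->C->R'->G->plug->H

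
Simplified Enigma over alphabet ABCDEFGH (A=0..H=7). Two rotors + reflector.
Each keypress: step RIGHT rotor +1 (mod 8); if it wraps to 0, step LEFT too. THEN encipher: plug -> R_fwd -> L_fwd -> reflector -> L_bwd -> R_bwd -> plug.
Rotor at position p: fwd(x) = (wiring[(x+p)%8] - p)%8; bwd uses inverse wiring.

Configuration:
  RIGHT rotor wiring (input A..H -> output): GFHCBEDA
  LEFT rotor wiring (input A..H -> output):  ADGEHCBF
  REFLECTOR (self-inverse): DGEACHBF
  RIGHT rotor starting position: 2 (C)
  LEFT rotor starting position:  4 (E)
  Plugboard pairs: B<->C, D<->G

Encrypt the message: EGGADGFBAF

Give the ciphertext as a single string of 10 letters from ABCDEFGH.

Answer: DHBCFDEEBB

Derivation:
Char 1 ('E'): step: R->3, L=4; E->plug->E->R->F->L->H->refl->F->L'->C->R'->G->plug->D
Char 2 ('G'): step: R->4, L=4; G->plug->D->R->E->L->E->refl->C->L'->G->R'->H->plug->H
Char 3 ('G'): step: R->5, L=4; G->plug->D->R->B->L->G->refl->B->L'->D->R'->C->plug->B
Char 4 ('A'): step: R->6, L=4; A->plug->A->R->F->L->H->refl->F->L'->C->R'->B->plug->C
Char 5 ('D'): step: R->7, L=4; D->plug->G->R->F->L->H->refl->F->L'->C->R'->F->plug->F
Char 6 ('G'): step: R->0, L->5 (L advanced); G->plug->D->R->C->L->A->refl->D->L'->D->R'->G->plug->D
Char 7 ('F'): step: R->1, L=5; F->plug->F->R->C->L->A->refl->D->L'->D->R'->E->plug->E
Char 8 ('B'): step: R->2, L=5; B->plug->C->R->H->L->C->refl->E->L'->B->R'->E->plug->E
Char 9 ('A'): step: R->3, L=5; A->plug->A->R->H->L->C->refl->E->L'->B->R'->C->plug->B
Char 10 ('F'): step: R->4, L=5; F->plug->F->R->B->L->E->refl->C->L'->H->R'->C->plug->B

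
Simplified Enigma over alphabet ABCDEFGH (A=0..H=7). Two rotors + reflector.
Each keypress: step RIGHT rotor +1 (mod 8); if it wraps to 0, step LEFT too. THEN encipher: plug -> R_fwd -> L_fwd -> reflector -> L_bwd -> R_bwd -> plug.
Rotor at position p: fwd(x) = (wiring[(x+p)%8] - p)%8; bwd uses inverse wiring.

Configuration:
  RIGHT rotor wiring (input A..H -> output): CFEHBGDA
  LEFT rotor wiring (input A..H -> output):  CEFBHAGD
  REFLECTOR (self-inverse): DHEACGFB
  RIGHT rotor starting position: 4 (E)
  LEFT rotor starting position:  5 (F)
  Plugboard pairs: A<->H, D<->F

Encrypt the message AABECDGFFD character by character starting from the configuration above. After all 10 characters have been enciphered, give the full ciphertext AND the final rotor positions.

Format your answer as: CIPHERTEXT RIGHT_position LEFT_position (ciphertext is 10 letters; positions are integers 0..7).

Answer: HHDGHFDEEG 6 6

Derivation:
Char 1 ('A'): step: R->5, L=5; A->plug->H->R->E->L->H->refl->B->L'->B->R'->A->plug->H
Char 2 ('A'): step: R->6, L=5; A->plug->H->R->A->L->D->refl->A->L'->F->R'->A->plug->H
Char 3 ('B'): step: R->7, L=5; B->plug->B->R->D->L->F->refl->G->L'->C->R'->F->plug->D
Char 4 ('E'): step: R->0, L->6 (L advanced); E->plug->E->R->B->L->F->refl->G->L'->D->R'->G->plug->G
Char 5 ('C'): step: R->1, L=6; C->plug->C->R->G->L->B->refl->H->L'->E->R'->A->plug->H
Char 6 ('D'): step: R->2, L=6; D->plug->F->R->G->L->B->refl->H->L'->E->R'->D->plug->F
Char 7 ('G'): step: R->3, L=6; G->plug->G->R->C->L->E->refl->C->L'->H->R'->F->plug->D
Char 8 ('F'): step: R->4, L=6; F->plug->D->R->E->L->H->refl->B->L'->G->R'->E->plug->E
Char 9 ('F'): step: R->5, L=6; F->plug->D->R->F->L->D->refl->A->L'->A->R'->E->plug->E
Char 10 ('D'): step: R->6, L=6; D->plug->F->R->B->L->F->refl->G->L'->D->R'->G->plug->G
Final: ciphertext=HHDGHFDEEG, RIGHT=6, LEFT=6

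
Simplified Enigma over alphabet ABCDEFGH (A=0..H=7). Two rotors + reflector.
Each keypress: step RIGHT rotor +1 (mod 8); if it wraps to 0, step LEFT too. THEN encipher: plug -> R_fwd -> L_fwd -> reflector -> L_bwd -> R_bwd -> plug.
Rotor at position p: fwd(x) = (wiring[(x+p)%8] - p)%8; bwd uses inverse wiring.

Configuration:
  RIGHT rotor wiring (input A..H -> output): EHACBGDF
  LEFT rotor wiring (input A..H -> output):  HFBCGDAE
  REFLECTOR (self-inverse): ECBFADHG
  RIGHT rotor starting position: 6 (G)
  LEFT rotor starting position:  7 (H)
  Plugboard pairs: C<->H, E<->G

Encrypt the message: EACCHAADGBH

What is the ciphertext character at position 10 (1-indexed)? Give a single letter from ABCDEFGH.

Char 1 ('E'): step: R->7, L=7; E->plug->G->R->H->L->B->refl->C->L'->D->R'->E->plug->G
Char 2 ('A'): step: R->0, L->0 (L advanced); A->plug->A->R->E->L->G->refl->H->L'->A->R'->C->plug->H
Char 3 ('C'): step: R->1, L=0; C->plug->H->R->D->L->C->refl->B->L'->C->R'->F->plug->F
Char 4 ('C'): step: R->2, L=0; C->plug->H->R->F->L->D->refl->F->L'->B->R'->E->plug->G
Char 5 ('H'): step: R->3, L=0; H->plug->C->R->D->L->C->refl->B->L'->C->R'->E->plug->G
Char 6 ('A'): step: R->4, L=0; A->plug->A->R->F->L->D->refl->F->L'->B->R'->D->plug->D
Char 7 ('A'): step: R->5, L=0; A->plug->A->R->B->L->F->refl->D->L'->F->R'->G->plug->E
Char 8 ('D'): step: R->6, L=0; D->plug->D->R->B->L->F->refl->D->L'->F->R'->A->plug->A
Char 9 ('G'): step: R->7, L=0; G->plug->E->R->D->L->C->refl->B->L'->C->R'->F->plug->F
Char 10 ('B'): step: R->0, L->1 (L advanced); B->plug->B->R->H->L->G->refl->H->L'->F->R'->H->plug->C

C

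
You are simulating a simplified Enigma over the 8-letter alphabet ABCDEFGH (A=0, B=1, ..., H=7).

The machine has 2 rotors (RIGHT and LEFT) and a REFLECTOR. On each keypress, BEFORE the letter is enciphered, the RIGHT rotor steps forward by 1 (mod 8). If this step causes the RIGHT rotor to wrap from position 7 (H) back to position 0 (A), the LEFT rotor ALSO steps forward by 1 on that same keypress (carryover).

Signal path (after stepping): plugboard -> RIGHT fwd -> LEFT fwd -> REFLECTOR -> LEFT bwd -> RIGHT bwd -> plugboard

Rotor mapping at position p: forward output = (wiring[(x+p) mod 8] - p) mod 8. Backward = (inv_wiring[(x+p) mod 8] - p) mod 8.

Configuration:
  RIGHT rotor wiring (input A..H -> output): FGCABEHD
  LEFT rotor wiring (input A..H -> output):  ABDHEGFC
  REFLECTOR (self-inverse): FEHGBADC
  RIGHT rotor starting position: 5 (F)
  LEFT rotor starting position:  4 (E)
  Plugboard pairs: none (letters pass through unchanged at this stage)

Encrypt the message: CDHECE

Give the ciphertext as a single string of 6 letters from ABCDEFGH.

Answer: GCAABD

Derivation:
Char 1 ('C'): step: R->6, L=4; C->plug->C->R->H->L->D->refl->G->L'->D->R'->G->plug->G
Char 2 ('D'): step: R->7, L=4; D->plug->D->R->D->L->G->refl->D->L'->H->R'->C->plug->C
Char 3 ('H'): step: R->0, L->5 (L advanced); H->plug->H->R->D->L->D->refl->G->L'->F->R'->A->plug->A
Char 4 ('E'): step: R->1, L=5; E->plug->E->R->D->L->D->refl->G->L'->F->R'->A->plug->A
Char 5 ('C'): step: R->2, L=5; C->plug->C->R->H->L->H->refl->C->L'->G->R'->B->plug->B
Char 6 ('E'): step: R->3, L=5; E->plug->E->R->A->L->B->refl->E->L'->E->R'->D->plug->D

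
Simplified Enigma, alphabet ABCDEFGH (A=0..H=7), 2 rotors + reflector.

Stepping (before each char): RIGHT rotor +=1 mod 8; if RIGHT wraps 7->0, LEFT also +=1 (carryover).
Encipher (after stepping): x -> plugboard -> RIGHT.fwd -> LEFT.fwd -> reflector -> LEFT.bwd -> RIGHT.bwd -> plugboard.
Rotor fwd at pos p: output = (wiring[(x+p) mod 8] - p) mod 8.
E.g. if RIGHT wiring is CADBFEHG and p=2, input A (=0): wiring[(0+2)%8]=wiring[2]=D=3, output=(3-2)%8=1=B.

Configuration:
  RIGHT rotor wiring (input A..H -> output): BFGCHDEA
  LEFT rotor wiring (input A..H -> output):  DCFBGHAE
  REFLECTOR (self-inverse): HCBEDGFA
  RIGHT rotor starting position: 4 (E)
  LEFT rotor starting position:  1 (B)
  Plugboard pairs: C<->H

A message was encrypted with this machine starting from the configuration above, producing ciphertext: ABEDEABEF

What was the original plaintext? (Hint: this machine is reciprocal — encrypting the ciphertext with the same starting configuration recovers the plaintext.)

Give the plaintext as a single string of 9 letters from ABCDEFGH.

Char 1 ('A'): step: R->5, L=1; A->plug->A->R->G->L->D->refl->E->L'->B->R'->F->plug->F
Char 2 ('B'): step: R->6, L=1; B->plug->B->R->C->L->A->refl->H->L'->F->R'->H->plug->C
Char 3 ('E'): step: R->7, L=1; E->plug->E->R->D->L->F->refl->G->L'->E->R'->G->plug->G
Char 4 ('D'): step: R->0, L->2 (L advanced); D->plug->D->R->C->L->E->refl->D->L'->A->R'->H->plug->C
Char 5 ('E'): step: R->1, L=2; E->plug->E->R->C->L->E->refl->D->L'->A->R'->H->plug->C
Char 6 ('A'): step: R->2, L=2; A->plug->A->R->E->L->G->refl->F->L'->D->R'->H->plug->C
Char 7 ('B'): step: R->3, L=2; B->plug->B->R->E->L->G->refl->F->L'->D->R'->H->plug->C
Char 8 ('E'): step: R->4, L=2; E->plug->E->R->F->L->C->refl->B->L'->G->R'->H->plug->C
Char 9 ('F'): step: R->5, L=2; F->plug->F->R->B->L->H->refl->A->L'->H->R'->B->plug->B

Answer: FCGCCCCCB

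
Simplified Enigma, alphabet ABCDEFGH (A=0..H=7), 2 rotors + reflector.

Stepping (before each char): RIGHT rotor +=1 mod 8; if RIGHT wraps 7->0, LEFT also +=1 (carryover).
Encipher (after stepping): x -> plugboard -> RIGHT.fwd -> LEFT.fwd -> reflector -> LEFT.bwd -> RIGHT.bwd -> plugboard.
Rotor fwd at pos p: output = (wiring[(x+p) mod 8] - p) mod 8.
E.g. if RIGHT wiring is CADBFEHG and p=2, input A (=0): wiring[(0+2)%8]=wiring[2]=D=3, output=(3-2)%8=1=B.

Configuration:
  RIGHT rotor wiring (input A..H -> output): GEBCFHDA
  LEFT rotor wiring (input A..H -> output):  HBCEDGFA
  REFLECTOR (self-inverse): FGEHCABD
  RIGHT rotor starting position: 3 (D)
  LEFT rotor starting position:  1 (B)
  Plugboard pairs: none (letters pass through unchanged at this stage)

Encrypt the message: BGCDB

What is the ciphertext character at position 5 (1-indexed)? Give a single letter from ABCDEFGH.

Char 1 ('B'): step: R->4, L=1; B->plug->B->R->D->L->C->refl->E->L'->F->R'->G->plug->G
Char 2 ('G'): step: R->5, L=1; G->plug->G->R->F->L->E->refl->C->L'->D->R'->C->plug->C
Char 3 ('C'): step: R->6, L=1; C->plug->C->R->A->L->A->refl->F->L'->E->R'->F->plug->F
Char 4 ('D'): step: R->7, L=1; D->plug->D->R->C->L->D->refl->H->L'->G->R'->F->plug->F
Char 5 ('B'): step: R->0, L->2 (L advanced); B->plug->B->R->E->L->D->refl->H->L'->H->R'->F->plug->F

F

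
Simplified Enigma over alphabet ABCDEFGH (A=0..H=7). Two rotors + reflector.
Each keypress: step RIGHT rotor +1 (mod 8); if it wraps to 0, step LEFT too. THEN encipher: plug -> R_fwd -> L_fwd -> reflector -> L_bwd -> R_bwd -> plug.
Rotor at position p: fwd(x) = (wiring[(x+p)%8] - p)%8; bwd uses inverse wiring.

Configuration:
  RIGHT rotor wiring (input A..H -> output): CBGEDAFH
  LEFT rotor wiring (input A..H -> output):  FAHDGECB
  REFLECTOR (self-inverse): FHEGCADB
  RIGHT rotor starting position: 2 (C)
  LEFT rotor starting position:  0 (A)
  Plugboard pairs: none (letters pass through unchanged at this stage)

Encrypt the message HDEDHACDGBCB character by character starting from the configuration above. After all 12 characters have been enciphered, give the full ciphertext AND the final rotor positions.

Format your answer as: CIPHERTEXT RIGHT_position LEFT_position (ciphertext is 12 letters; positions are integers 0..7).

Answer: EBACEHGEHCGC 6 1

Derivation:
Char 1 ('H'): step: R->3, L=0; H->plug->H->R->D->L->D->refl->G->L'->E->R'->E->plug->E
Char 2 ('D'): step: R->4, L=0; D->plug->D->R->D->L->D->refl->G->L'->E->R'->B->plug->B
Char 3 ('E'): step: R->5, L=0; E->plug->E->R->E->L->G->refl->D->L'->D->R'->A->plug->A
Char 4 ('D'): step: R->6, L=0; D->plug->D->R->D->L->D->refl->G->L'->E->R'->C->plug->C
Char 5 ('H'): step: R->7, L=0; H->plug->H->R->G->L->C->refl->E->L'->F->R'->E->plug->E
Char 6 ('A'): step: R->0, L->1 (L advanced); A->plug->A->R->C->L->C->refl->E->L'->H->R'->H->plug->H
Char 7 ('C'): step: R->1, L=1; C->plug->C->R->D->L->F->refl->A->L'->G->R'->G->plug->G
Char 8 ('D'): step: R->2, L=1; D->plug->D->R->G->L->A->refl->F->L'->D->R'->E->plug->E
Char 9 ('G'): step: R->3, L=1; G->plug->G->R->G->L->A->refl->F->L'->D->R'->H->plug->H
Char 10 ('B'): step: R->4, L=1; B->plug->B->R->E->L->D->refl->G->L'->B->R'->C->plug->C
Char 11 ('C'): step: R->5, L=1; C->plug->C->R->C->L->C->refl->E->L'->H->R'->G->plug->G
Char 12 ('B'): step: R->6, L=1; B->plug->B->R->B->L->G->refl->D->L'->E->R'->C->plug->C
Final: ciphertext=EBACEHGEHCGC, RIGHT=6, LEFT=1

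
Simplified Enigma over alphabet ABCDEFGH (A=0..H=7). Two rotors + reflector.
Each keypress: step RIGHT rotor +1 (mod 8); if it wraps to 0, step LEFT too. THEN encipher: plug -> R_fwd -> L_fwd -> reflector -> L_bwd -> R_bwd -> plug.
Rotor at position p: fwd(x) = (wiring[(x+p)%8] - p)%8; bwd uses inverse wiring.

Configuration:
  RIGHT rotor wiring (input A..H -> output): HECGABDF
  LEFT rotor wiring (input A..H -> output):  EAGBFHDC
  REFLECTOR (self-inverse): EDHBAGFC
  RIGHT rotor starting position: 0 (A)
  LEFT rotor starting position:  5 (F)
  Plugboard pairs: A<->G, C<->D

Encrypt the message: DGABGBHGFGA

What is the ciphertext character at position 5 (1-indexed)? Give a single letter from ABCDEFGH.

Char 1 ('D'): step: R->1, L=5; D->plug->C->R->F->L->B->refl->D->L'->E->R'->G->plug->A
Char 2 ('G'): step: R->2, L=5; G->plug->A->R->A->L->C->refl->H->L'->D->R'->F->plug->F
Char 3 ('A'): step: R->3, L=5; A->plug->G->R->B->L->G->refl->F->L'->C->R'->E->plug->E
Char 4 ('B'): step: R->4, L=5; B->plug->B->R->F->L->B->refl->D->L'->E->R'->A->plug->G
Char 5 ('G'): step: R->5, L=5; G->plug->A->R->E->L->D->refl->B->L'->F->R'->F->plug->F

F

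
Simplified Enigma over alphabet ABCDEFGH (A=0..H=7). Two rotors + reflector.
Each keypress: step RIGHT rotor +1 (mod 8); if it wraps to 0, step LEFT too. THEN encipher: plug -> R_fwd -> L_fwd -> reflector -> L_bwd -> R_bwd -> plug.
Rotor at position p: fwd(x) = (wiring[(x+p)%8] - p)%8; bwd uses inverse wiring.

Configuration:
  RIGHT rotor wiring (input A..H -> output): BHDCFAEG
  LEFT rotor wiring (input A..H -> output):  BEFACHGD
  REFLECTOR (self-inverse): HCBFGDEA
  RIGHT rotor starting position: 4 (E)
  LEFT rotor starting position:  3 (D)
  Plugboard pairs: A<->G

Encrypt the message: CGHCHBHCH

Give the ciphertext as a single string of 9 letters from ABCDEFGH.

Answer: DABEEAGAB

Derivation:
Char 1 ('C'): step: R->5, L=3; C->plug->C->R->B->L->H->refl->A->L'->E->R'->D->plug->D
Char 2 ('G'): step: R->6, L=3; G->plug->A->R->G->L->B->refl->C->L'->H->R'->G->plug->A
Char 3 ('H'): step: R->7, L=3; H->plug->H->R->F->L->G->refl->E->L'->C->R'->B->plug->B
Char 4 ('C'): step: R->0, L->4 (L advanced); C->plug->C->R->D->L->H->refl->A->L'->F->R'->E->plug->E
Char 5 ('H'): step: R->1, L=4; H->plug->H->R->A->L->G->refl->E->L'->H->R'->E->plug->E
Char 6 ('B'): step: R->2, L=4; B->plug->B->R->A->L->G->refl->E->L'->H->R'->G->plug->A
Char 7 ('H'): step: R->3, L=4; H->plug->H->R->A->L->G->refl->E->L'->H->R'->A->plug->G
Char 8 ('C'): step: R->4, L=4; C->plug->C->R->A->L->G->refl->E->L'->H->R'->G->plug->A
Char 9 ('H'): step: R->5, L=4; H->plug->H->R->A->L->G->refl->E->L'->H->R'->B->plug->B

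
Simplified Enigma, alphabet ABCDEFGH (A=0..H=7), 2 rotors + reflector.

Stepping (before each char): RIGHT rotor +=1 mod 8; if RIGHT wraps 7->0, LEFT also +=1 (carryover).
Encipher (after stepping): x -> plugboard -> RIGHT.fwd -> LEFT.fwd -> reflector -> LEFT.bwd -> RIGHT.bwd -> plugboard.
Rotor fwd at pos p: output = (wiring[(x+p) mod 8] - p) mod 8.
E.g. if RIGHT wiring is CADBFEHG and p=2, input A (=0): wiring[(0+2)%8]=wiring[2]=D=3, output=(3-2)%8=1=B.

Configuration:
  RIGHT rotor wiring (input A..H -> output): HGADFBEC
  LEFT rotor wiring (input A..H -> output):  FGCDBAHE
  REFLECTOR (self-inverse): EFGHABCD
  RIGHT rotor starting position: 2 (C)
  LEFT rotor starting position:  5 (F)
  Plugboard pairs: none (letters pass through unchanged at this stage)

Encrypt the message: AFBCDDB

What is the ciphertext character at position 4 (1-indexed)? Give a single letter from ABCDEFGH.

Char 1 ('A'): step: R->3, L=5; A->plug->A->R->A->L->D->refl->H->L'->C->R'->B->plug->B
Char 2 ('F'): step: R->4, L=5; F->plug->F->R->C->L->H->refl->D->L'->A->R'->C->plug->C
Char 3 ('B'): step: R->5, L=5; B->plug->B->R->H->L->E->refl->A->L'->D->R'->F->plug->F
Char 4 ('C'): step: R->6, L=5; C->plug->C->R->B->L->C->refl->G->L'->G->R'->A->plug->A

A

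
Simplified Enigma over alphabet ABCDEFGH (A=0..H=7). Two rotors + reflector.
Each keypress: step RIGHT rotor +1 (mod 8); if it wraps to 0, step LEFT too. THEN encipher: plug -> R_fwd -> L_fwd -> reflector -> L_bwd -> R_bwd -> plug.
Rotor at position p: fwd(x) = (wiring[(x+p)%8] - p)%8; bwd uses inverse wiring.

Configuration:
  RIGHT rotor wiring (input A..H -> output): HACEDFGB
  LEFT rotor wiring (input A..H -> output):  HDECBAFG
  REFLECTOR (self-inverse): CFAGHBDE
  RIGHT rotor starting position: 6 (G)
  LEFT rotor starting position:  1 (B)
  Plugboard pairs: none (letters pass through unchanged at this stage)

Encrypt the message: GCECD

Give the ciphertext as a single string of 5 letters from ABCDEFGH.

Char 1 ('G'): step: R->7, L=1; G->plug->G->R->G->L->F->refl->B->L'->C->R'->A->plug->A
Char 2 ('C'): step: R->0, L->2 (L advanced); C->plug->C->R->C->L->H->refl->E->L'->F->R'->F->plug->F
Char 3 ('E'): step: R->1, L=2; E->plug->E->R->E->L->D->refl->G->L'->D->R'->C->plug->C
Char 4 ('C'): step: R->2, L=2; C->plug->C->R->B->L->A->refl->C->L'->A->R'->A->plug->A
Char 5 ('D'): step: R->3, L=2; D->plug->D->R->D->L->G->refl->D->L'->E->R'->F->plug->F

Answer: AFCAF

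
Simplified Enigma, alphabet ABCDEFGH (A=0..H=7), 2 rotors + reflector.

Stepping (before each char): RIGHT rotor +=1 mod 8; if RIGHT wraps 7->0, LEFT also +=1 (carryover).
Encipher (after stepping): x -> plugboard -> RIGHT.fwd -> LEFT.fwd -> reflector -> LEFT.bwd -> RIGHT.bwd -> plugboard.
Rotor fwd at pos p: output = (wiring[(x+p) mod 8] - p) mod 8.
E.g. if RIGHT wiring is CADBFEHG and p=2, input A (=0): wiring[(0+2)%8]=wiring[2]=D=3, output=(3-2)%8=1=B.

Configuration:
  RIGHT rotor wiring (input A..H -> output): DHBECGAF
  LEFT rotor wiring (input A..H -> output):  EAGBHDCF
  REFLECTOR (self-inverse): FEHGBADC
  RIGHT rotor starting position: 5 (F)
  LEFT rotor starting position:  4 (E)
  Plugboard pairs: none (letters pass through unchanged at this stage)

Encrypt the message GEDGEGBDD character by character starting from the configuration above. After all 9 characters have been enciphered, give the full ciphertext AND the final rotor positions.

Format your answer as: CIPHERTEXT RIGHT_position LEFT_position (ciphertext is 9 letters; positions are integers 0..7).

Char 1 ('G'): step: R->6, L=4; G->plug->G->R->E->L->A->refl->F->L'->H->R'->B->plug->B
Char 2 ('E'): step: R->7, L=4; E->plug->E->R->F->L->E->refl->B->L'->D->R'->F->plug->F
Char 3 ('D'): step: R->0, L->5 (L advanced); D->plug->D->R->E->L->D->refl->G->L'->A->R'->G->plug->G
Char 4 ('G'): step: R->1, L=5; G->plug->G->R->E->L->D->refl->G->L'->A->R'->B->plug->B
Char 5 ('E'): step: R->2, L=5; E->plug->E->R->G->L->E->refl->B->L'->F->R'->H->plug->H
Char 6 ('G'): step: R->3, L=5; G->plug->G->R->E->L->D->refl->G->L'->A->R'->F->plug->F
Char 7 ('B'): step: R->4, L=5; B->plug->B->R->C->L->A->refl->F->L'->B->R'->D->plug->D
Char 8 ('D'): step: R->5, L=5; D->plug->D->R->G->L->E->refl->B->L'->F->R'->H->plug->H
Char 9 ('D'): step: R->6, L=5; D->plug->D->R->B->L->F->refl->A->L'->C->R'->A->plug->A
Final: ciphertext=BFGBHFDHA, RIGHT=6, LEFT=5

Answer: BFGBHFDHA 6 5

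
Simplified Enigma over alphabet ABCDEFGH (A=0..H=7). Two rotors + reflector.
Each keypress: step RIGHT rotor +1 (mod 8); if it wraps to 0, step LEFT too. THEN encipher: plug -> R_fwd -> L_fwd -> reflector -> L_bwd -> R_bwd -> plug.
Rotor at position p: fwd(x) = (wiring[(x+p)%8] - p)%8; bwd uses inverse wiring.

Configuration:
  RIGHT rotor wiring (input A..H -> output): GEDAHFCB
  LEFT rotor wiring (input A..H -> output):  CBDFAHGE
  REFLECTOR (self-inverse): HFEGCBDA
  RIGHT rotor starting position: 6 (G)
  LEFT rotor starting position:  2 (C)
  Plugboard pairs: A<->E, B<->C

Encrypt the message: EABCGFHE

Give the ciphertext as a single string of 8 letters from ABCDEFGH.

Answer: AFHDCAEG

Derivation:
Char 1 ('E'): step: R->7, L=2; E->plug->A->R->C->L->G->refl->D->L'->B->R'->E->plug->A
Char 2 ('A'): step: R->0, L->3 (L advanced); A->plug->E->R->H->L->A->refl->H->L'->F->R'->F->plug->F
Char 3 ('B'): step: R->1, L=3; B->plug->C->R->H->L->A->refl->H->L'->F->R'->H->plug->H
Char 4 ('C'): step: R->2, L=3; C->plug->B->R->G->L->G->refl->D->L'->D->R'->D->plug->D
Char 5 ('G'): step: R->3, L=3; G->plug->G->R->B->L->F->refl->B->L'->E->R'->B->plug->C
Char 6 ('F'): step: R->4, L=3; F->plug->F->R->A->L->C->refl->E->L'->C->R'->E->plug->A
Char 7 ('H'): step: R->5, L=3; H->plug->H->R->C->L->E->refl->C->L'->A->R'->A->plug->E
Char 8 ('E'): step: R->6, L=3; E->plug->A->R->E->L->B->refl->F->L'->B->R'->G->plug->G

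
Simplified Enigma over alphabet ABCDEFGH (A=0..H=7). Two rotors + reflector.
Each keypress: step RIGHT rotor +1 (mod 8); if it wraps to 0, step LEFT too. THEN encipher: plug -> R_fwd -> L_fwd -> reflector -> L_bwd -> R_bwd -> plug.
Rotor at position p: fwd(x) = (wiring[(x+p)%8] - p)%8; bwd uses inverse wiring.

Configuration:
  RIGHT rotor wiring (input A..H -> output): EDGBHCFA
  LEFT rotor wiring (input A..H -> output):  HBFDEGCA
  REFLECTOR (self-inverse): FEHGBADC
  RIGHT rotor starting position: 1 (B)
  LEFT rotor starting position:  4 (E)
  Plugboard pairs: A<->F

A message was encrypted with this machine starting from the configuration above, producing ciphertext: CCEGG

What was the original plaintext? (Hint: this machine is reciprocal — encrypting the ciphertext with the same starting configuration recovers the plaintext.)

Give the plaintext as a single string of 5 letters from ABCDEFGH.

Answer: DAHHF

Derivation:
Char 1 ('C'): step: R->2, L=4; C->plug->C->R->F->L->F->refl->A->L'->A->R'->D->plug->D
Char 2 ('C'): step: R->3, L=4; C->plug->C->R->H->L->H->refl->C->L'->B->R'->F->plug->A
Char 3 ('E'): step: R->4, L=4; E->plug->E->R->A->L->A->refl->F->L'->F->R'->H->plug->H
Char 4 ('G'): step: R->5, L=4; G->plug->G->R->E->L->D->refl->G->L'->C->R'->H->plug->H
Char 5 ('G'): step: R->6, L=4; G->plug->G->R->B->L->C->refl->H->L'->H->R'->A->plug->F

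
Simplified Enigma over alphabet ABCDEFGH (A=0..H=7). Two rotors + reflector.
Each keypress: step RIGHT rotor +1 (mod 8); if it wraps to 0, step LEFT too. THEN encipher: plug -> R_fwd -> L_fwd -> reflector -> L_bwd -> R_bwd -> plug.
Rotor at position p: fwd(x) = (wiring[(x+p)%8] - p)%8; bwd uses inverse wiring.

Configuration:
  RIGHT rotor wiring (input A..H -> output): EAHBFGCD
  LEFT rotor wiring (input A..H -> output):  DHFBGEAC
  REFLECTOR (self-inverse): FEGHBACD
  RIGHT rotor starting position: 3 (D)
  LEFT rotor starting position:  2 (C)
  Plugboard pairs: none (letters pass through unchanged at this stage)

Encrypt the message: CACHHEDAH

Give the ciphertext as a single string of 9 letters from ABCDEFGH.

Answer: BHDAEHFBG

Derivation:
Char 1 ('C'): step: R->4, L=2; C->plug->C->R->G->L->B->refl->E->L'->C->R'->B->plug->B
Char 2 ('A'): step: R->5, L=2; A->plug->A->R->B->L->H->refl->D->L'->A->R'->H->plug->H
Char 3 ('C'): step: R->6, L=2; C->plug->C->R->G->L->B->refl->E->L'->C->R'->D->plug->D
Char 4 ('H'): step: R->7, L=2; H->plug->H->R->D->L->C->refl->G->L'->E->R'->A->plug->A
Char 5 ('H'): step: R->0, L->3 (L advanced); H->plug->H->R->D->L->F->refl->A->L'->F->R'->E->plug->E
Char 6 ('E'): step: R->1, L=3; E->plug->E->R->F->L->A->refl->F->L'->D->R'->H->plug->H
Char 7 ('D'): step: R->2, L=3; D->plug->D->R->E->L->H->refl->D->L'->B->R'->F->plug->F
Char 8 ('A'): step: R->3, L=3; A->plug->A->R->G->L->E->refl->B->L'->C->R'->B->plug->B
Char 9 ('H'): step: R->4, L=3; H->plug->H->R->F->L->A->refl->F->L'->D->R'->G->plug->G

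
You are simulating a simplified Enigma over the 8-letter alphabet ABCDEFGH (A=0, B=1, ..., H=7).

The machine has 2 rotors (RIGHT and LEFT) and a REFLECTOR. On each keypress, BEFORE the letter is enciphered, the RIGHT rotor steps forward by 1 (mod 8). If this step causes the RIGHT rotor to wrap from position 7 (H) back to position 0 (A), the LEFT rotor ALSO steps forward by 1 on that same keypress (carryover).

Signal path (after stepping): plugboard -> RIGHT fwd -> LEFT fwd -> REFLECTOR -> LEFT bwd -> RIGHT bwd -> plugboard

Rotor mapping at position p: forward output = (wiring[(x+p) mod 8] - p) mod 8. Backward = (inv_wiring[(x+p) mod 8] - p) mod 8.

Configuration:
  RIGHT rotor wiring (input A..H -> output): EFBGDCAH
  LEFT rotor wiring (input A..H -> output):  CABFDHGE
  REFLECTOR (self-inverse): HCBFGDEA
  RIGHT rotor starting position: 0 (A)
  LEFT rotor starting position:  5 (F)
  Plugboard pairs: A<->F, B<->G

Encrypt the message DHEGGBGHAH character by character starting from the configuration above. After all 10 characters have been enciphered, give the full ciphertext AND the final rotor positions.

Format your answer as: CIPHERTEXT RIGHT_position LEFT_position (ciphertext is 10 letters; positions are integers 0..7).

Answer: BGFHADEEHF 2 6

Derivation:
Char 1 ('D'): step: R->1, L=5; D->plug->D->R->C->L->H->refl->A->L'->G->R'->G->plug->B
Char 2 ('H'): step: R->2, L=5; H->plug->H->R->D->L->F->refl->D->L'->E->R'->B->plug->G
Char 3 ('E'): step: R->3, L=5; E->plug->E->R->E->L->D->refl->F->L'->D->R'->A->plug->F
Char 4 ('G'): step: R->4, L=5; G->plug->B->R->G->L->A->refl->H->L'->C->R'->H->plug->H
Char 5 ('G'): step: R->5, L=5; G->plug->B->R->D->L->F->refl->D->L'->E->R'->F->plug->A
Char 6 ('B'): step: R->6, L=5; B->plug->G->R->F->L->E->refl->G->L'->H->R'->D->plug->D
Char 7 ('G'): step: R->7, L=5; G->plug->B->R->F->L->E->refl->G->L'->H->R'->E->plug->E
Char 8 ('H'): step: R->0, L->6 (L advanced); H->plug->H->R->H->L->B->refl->C->L'->D->R'->E->plug->E
Char 9 ('A'): step: R->1, L=6; A->plug->F->R->H->L->B->refl->C->L'->D->R'->H->plug->H
Char 10 ('H'): step: R->2, L=6; H->plug->H->R->D->L->C->refl->B->L'->H->R'->A->plug->F
Final: ciphertext=BGFHADEEHF, RIGHT=2, LEFT=6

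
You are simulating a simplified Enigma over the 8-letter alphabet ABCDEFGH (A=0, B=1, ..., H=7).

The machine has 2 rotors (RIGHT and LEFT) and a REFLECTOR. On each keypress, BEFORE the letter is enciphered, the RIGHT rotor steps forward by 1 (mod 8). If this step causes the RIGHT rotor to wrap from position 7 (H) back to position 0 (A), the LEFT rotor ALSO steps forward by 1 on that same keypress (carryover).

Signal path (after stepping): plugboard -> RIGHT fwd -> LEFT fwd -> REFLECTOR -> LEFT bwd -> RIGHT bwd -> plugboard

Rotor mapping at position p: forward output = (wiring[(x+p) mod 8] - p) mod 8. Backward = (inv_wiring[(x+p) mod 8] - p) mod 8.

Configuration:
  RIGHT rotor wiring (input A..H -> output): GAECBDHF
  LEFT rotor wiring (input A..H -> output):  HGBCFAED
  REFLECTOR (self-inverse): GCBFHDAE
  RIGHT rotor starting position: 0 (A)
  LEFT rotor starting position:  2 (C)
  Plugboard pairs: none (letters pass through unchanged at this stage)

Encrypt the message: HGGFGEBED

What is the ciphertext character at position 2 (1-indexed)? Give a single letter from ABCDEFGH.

Char 1 ('H'): step: R->1, L=2; H->plug->H->R->F->L->B->refl->C->L'->E->R'->G->plug->G
Char 2 ('G'): step: R->2, L=2; G->plug->G->R->E->L->C->refl->B->L'->F->R'->E->plug->E

E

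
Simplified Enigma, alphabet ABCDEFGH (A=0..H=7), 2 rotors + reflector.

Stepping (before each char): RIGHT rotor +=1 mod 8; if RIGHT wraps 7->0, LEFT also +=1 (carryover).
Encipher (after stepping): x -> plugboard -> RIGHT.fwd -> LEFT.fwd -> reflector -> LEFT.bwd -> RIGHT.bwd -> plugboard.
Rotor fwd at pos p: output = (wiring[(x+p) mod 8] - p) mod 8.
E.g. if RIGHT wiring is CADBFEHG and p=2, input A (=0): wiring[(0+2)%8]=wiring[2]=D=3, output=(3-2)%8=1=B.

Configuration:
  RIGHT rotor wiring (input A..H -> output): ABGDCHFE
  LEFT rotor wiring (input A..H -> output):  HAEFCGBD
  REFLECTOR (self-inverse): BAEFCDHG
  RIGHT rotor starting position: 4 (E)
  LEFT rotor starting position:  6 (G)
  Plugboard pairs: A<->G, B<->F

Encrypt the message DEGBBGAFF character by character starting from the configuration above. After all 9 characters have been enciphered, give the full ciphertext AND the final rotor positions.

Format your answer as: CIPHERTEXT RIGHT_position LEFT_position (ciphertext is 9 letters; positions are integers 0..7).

Answer: AHEGEACBC 5 7

Derivation:
Char 1 ('D'): step: R->5, L=6; D->plug->D->R->D->L->C->refl->E->L'->G->R'->G->plug->A
Char 2 ('E'): step: R->6, L=6; E->plug->E->R->A->L->D->refl->F->L'->B->R'->H->plug->H
Char 3 ('G'): step: R->7, L=6; G->plug->A->R->F->L->H->refl->G->L'->E->R'->E->plug->E
Char 4 ('B'): step: R->0, L->7 (L advanced); B->plug->F->R->H->L->C->refl->E->L'->A->R'->A->plug->G
Char 5 ('B'): step: R->1, L=7; B->plug->F->R->E->L->G->refl->H->L'->G->R'->E->plug->E
Char 6 ('G'): step: R->2, L=7; G->plug->A->R->E->L->G->refl->H->L'->G->R'->G->plug->A
Char 7 ('A'): step: R->3, L=7; A->plug->G->R->G->L->H->refl->G->L'->E->R'->C->plug->C
Char 8 ('F'): step: R->4, L=7; F->plug->B->R->D->L->F->refl->D->L'->F->R'->F->plug->B
Char 9 ('F'): step: R->5, L=7; F->plug->B->R->A->L->E->refl->C->L'->H->R'->C->plug->C
Final: ciphertext=AHEGEACBC, RIGHT=5, LEFT=7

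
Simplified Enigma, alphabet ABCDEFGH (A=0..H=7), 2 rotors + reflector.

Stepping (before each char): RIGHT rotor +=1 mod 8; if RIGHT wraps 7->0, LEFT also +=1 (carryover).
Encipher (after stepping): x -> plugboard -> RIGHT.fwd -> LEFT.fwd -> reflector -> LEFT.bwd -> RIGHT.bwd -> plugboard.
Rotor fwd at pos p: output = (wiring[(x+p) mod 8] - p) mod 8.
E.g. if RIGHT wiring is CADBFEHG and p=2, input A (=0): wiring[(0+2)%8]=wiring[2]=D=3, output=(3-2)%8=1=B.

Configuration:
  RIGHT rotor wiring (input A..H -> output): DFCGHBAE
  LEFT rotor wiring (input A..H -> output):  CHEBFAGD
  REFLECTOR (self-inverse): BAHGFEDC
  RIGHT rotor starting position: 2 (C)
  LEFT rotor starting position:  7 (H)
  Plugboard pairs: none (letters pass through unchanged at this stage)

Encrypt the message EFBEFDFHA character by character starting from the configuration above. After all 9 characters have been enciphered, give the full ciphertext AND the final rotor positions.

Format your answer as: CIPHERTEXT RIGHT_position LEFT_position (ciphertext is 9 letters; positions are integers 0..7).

Char 1 ('E'): step: R->3, L=7; E->plug->E->R->B->L->D->refl->G->L'->F->R'->D->plug->D
Char 2 ('F'): step: R->4, L=7; F->plug->F->R->B->L->D->refl->G->L'->F->R'->B->plug->B
Char 3 ('B'): step: R->5, L=7; B->plug->B->R->D->L->F->refl->E->L'->A->R'->E->plug->E
Char 4 ('E'): step: R->6, L=7; E->plug->E->R->E->L->C->refl->H->L'->H->R'->D->plug->D
Char 5 ('F'): step: R->7, L=7; F->plug->F->R->A->L->E->refl->F->L'->D->R'->D->plug->D
Char 6 ('D'): step: R->0, L->0 (L advanced); D->plug->D->R->G->L->G->refl->D->L'->H->R'->E->plug->E
Char 7 ('F'): step: R->1, L=0; F->plug->F->R->H->L->D->refl->G->L'->G->R'->D->plug->D
Char 8 ('H'): step: R->2, L=0; H->plug->H->R->D->L->B->refl->A->L'->F->R'->C->plug->C
Char 9 ('A'): step: R->3, L=0; A->plug->A->R->D->L->B->refl->A->L'->F->R'->D->plug->D
Final: ciphertext=DBEDDEDCD, RIGHT=3, LEFT=0

Answer: DBEDDEDCD 3 0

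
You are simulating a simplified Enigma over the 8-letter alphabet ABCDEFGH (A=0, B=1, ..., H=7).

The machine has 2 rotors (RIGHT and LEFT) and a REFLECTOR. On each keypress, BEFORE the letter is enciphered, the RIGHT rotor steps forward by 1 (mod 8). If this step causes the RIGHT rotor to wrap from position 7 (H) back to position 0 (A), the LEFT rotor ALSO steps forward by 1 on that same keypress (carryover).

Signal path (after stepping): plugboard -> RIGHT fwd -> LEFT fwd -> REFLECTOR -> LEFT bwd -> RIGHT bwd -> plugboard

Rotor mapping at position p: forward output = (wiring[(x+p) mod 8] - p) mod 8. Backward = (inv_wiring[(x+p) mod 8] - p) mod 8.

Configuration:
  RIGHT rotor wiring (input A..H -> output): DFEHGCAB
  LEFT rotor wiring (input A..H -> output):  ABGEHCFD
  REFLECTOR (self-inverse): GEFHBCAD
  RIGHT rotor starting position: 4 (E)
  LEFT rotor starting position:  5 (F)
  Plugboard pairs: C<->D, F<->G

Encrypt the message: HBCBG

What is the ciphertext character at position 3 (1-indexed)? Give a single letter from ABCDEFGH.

Char 1 ('H'): step: R->5, L=5; H->plug->H->R->B->L->A->refl->G->L'->C->R'->G->plug->F
Char 2 ('B'): step: R->6, L=5; B->plug->B->R->D->L->D->refl->H->L'->G->R'->E->plug->E
Char 3 ('C'): step: R->7, L=5; C->plug->D->R->F->L->B->refl->E->L'->E->R'->B->plug->B

B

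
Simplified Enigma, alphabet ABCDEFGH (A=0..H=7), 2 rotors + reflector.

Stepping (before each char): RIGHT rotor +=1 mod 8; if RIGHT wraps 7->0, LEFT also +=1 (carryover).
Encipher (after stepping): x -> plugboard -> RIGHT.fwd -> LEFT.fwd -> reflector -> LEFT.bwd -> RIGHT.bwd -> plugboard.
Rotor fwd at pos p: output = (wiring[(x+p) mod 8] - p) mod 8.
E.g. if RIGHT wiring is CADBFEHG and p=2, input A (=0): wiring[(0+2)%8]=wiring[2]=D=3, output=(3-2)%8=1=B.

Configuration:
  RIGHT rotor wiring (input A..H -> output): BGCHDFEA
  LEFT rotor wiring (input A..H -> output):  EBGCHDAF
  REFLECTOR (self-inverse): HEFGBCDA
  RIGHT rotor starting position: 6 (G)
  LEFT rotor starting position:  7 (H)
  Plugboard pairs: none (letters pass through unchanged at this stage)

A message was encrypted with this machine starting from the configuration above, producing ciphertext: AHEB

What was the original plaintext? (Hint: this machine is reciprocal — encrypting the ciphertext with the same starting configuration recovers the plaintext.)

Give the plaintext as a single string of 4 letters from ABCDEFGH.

Char 1 ('A'): step: R->7, L=7; A->plug->A->R->B->L->F->refl->C->L'->C->R'->B->plug->B
Char 2 ('H'): step: R->0, L->0 (L advanced); H->plug->H->R->A->L->E->refl->B->L'->B->R'->A->plug->A
Char 3 ('E'): step: R->1, L=0; E->plug->E->R->E->L->H->refl->A->L'->G->R'->C->plug->C
Char 4 ('B'): step: R->2, L=0; B->plug->B->R->F->L->D->refl->G->L'->C->R'->E->plug->E

Answer: BACE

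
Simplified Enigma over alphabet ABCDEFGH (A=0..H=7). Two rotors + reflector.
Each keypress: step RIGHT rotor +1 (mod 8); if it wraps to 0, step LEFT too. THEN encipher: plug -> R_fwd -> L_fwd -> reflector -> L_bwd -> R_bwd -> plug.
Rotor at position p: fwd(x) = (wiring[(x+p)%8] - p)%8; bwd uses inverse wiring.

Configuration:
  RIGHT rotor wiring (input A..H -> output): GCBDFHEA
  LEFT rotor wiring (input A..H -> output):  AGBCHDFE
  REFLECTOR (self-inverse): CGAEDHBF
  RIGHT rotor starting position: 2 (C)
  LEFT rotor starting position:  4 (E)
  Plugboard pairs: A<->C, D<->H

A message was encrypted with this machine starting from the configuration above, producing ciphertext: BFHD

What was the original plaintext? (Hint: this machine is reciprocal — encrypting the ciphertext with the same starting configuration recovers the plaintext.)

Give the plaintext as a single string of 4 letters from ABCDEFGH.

Answer: GCGC

Derivation:
Char 1 ('B'): step: R->3, L=4; B->plug->B->R->C->L->B->refl->G->L'->H->R'->G->plug->G
Char 2 ('F'): step: R->4, L=4; F->plug->F->R->G->L->F->refl->H->L'->B->R'->A->plug->C
Char 3 ('H'): step: R->5, L=4; H->plug->D->R->B->L->H->refl->F->L'->G->R'->G->plug->G
Char 4 ('D'): step: R->6, L=4; D->plug->H->R->B->L->H->refl->F->L'->G->R'->A->plug->C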